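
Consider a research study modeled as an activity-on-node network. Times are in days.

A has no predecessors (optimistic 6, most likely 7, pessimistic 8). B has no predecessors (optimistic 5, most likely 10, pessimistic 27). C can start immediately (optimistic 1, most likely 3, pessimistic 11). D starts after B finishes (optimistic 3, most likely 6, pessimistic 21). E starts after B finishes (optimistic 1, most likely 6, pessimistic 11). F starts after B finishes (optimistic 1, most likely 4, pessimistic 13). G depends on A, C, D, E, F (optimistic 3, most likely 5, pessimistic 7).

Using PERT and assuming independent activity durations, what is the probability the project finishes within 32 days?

te_A = (6 + 4·7 + 8)/6 = 42/6 = 7; σ²_A = ((8−6)/6)² = 0.111
te_B = (5 + 4·10 + 27)/6 = 72/6 = 12; σ²_B = ((27−5)/6)² = 13.444
te_C = (1 + 4·3 + 11)/6 = 24/6 = 4; σ²_C = ((11−1)/6)² = 2.778
te_D = (3 + 4·6 + 21)/6 = 48/6 = 8; σ²_D = ((21−3)/6)² = 9.000
te_E = (1 + 4·6 + 11)/6 = 36/6 = 6; σ²_E = ((11−1)/6)² = 2.778
te_F = (1 + 4·4 + 13)/6 = 30/6 = 5; σ²_F = ((13−1)/6)² = 4.000
te_G = (3 + 4·5 + 7)/6 = 30/6 = 5; σ²_G = ((7−3)/6)² = 0.444

Forward pass:
ES_A = 0; EF_A = 7
ES_B = 0; EF_B = 12
ES_C = 0; EF_C = 4
ES_D = 12; EF_D = 12+8 = 20
ES_E = 12; EF_E = 12+6 = 18
ES_F = 12; EF_F = 12+5 = 17
ES_G = max(EF_A=7, EF_C=4, EF_D=20, EF_E=18, EF_F=17) = 20; EF_G = 20+5 = 25
Expected project duration μ = 25 days. Critical path: B → D → G.

Variance along critical path = 13.444 + 9.000 + 0.444 = 22.889; σ = √22.889 = 4.784 days.
Z = (32 − 25) / 4.784 = 1.463
P(T ≤ 32) = Φ(1.463) ≈ 0.928

0.928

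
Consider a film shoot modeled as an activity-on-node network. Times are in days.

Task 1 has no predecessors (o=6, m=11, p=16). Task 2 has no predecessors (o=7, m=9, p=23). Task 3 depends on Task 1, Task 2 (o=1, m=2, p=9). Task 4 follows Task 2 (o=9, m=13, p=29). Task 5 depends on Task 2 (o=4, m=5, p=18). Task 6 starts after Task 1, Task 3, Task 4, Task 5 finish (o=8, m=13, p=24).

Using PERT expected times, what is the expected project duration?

40 days

te_Task 1 = (6 + 4·11 + 16)/6 = 66/6 = 11
te_Task 2 = (7 + 4·9 + 23)/6 = 66/6 = 11
te_Task 3 = (1 + 4·2 + 9)/6 = 18/6 = 3
te_Task 4 = (9 + 4·13 + 29)/6 = 90/6 = 15
te_Task 5 = (4 + 4·5 + 18)/6 = 42/6 = 7
te_Task 6 = (8 + 4·13 + 24)/6 = 84/6 = 14

Forward pass:
ES_Task 1 = 0; EF_Task 1 = 11
ES_Task 2 = 0; EF_Task 2 = 11
ES_Task 3 = max(EF_Task 1=11, EF_Task 2=11) = 11; EF_Task 3 = 11+3 = 14
ES_Task 4 = 11; EF_Task 4 = 11+15 = 26
ES_Task 5 = 11; EF_Task 5 = 11+7 = 18
ES_Task 6 = max(EF_Task 1=11, EF_Task 3=14, EF_Task 4=26, EF_Task 5=18) = 26; EF_Task 6 = 26+14 = 40
Expected project duration μ = 40 days. Critical path: Task 2 → Task 4 → Task 6.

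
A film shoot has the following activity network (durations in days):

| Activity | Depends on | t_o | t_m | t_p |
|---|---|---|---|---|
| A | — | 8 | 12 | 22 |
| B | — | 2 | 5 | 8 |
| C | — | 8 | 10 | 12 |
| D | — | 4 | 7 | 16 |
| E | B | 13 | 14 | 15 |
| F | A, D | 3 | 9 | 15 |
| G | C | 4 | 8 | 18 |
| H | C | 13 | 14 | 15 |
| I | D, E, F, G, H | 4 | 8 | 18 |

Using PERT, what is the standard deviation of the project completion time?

2.45 days

te_A = (8 + 4·12 + 22)/6 = 78/6 = 13; σ²_A = ((22−8)/6)² = 5.444
te_B = (2 + 4·5 + 8)/6 = 30/6 = 5; σ²_B = ((8−2)/6)² = 1.000
te_C = (8 + 4·10 + 12)/6 = 60/6 = 10; σ²_C = ((12−8)/6)² = 0.444
te_D = (4 + 4·7 + 16)/6 = 48/6 = 8; σ²_D = ((16−4)/6)² = 4.000
te_E = (13 + 4·14 + 15)/6 = 84/6 = 14; σ²_E = ((15−13)/6)² = 0.111
te_F = (3 + 4·9 + 15)/6 = 54/6 = 9; σ²_F = ((15−3)/6)² = 4.000
te_G = (4 + 4·8 + 18)/6 = 54/6 = 9; σ²_G = ((18−4)/6)² = 5.444
te_H = (13 + 4·14 + 15)/6 = 84/6 = 14; σ²_H = ((15−13)/6)² = 0.111
te_I = (4 + 4·8 + 18)/6 = 54/6 = 9; σ²_I = ((18−4)/6)² = 5.444

Forward pass:
ES_A = 0; EF_A = 13
ES_B = 0; EF_B = 5
ES_C = 0; EF_C = 10
ES_D = 0; EF_D = 8
ES_E = 5; EF_E = 5+14 = 19
ES_F = max(EF_A=13, EF_D=8) = 13; EF_F = 13+9 = 22
ES_G = 10; EF_G = 10+9 = 19
ES_H = 10; EF_H = 10+14 = 24
ES_I = max(EF_D=8, EF_E=19, EF_F=22, EF_G=19, EF_H=24) = 24; EF_I = 24+9 = 33
Expected project duration μ = 33 days. Critical path: C → H → I.

Variance along critical path = 0.444 + 0.111 + 5.444 = 6.000
σ = √6.000 = 2.449 days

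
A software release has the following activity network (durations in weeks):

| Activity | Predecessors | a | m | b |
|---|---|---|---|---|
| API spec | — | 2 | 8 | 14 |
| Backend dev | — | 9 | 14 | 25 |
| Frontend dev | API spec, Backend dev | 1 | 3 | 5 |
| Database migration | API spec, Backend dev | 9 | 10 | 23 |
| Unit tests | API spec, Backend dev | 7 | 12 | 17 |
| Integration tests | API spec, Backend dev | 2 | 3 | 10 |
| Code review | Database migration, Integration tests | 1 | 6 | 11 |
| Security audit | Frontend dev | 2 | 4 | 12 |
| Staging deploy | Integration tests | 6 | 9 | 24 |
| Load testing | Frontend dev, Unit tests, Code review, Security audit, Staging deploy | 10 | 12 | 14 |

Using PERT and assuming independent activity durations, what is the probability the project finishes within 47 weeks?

0.693

te_API spec = (2 + 4·8 + 14)/6 = 48/6 = 8; σ²_API spec = ((14−2)/6)² = 4.000
te_Backend dev = (9 + 4·14 + 25)/6 = 90/6 = 15; σ²_Backend dev = ((25−9)/6)² = 7.111
te_Frontend dev = (1 + 4·3 + 5)/6 = 18/6 = 3; σ²_Frontend dev = ((5−1)/6)² = 0.444
te_Database migration = (9 + 4·10 + 23)/6 = 72/6 = 12; σ²_Database migration = ((23−9)/6)² = 5.444
te_Unit tests = (7 + 4·12 + 17)/6 = 72/6 = 12; σ²_Unit tests = ((17−7)/6)² = 2.778
te_Integration tests = (2 + 4·3 + 10)/6 = 24/6 = 4; σ²_Integration tests = ((10−2)/6)² = 1.778
te_Code review = (1 + 4·6 + 11)/6 = 36/6 = 6; σ²_Code review = ((11−1)/6)² = 2.778
te_Security audit = (2 + 4·4 + 12)/6 = 30/6 = 5; σ²_Security audit = ((12−2)/6)² = 2.778
te_Staging deploy = (6 + 4·9 + 24)/6 = 66/6 = 11; σ²_Staging deploy = ((24−6)/6)² = 9.000
te_Load testing = (10 + 4·12 + 14)/6 = 72/6 = 12; σ²_Load testing = ((14−10)/6)² = 0.444

Forward pass:
ES_API spec = 0; EF_API spec = 8
ES_Backend dev = 0; EF_Backend dev = 15
ES_Frontend dev = max(EF_API spec=8, EF_Backend dev=15) = 15; EF_Frontend dev = 15+3 = 18
ES_Database migration = max(EF_API spec=8, EF_Backend dev=15) = 15; EF_Database migration = 15+12 = 27
ES_Unit tests = max(EF_API spec=8, EF_Backend dev=15) = 15; EF_Unit tests = 15+12 = 27
ES_Integration tests = max(EF_API spec=8, EF_Backend dev=15) = 15; EF_Integration tests = 15+4 = 19
ES_Code review = max(EF_Database migration=27, EF_Integration tests=19) = 27; EF_Code review = 27+6 = 33
ES_Security audit = 18; EF_Security audit = 18+5 = 23
ES_Staging deploy = 19; EF_Staging deploy = 19+11 = 30
ES_Load testing = max(EF_Frontend dev=18, EF_Unit tests=27, EF_Code review=33, EF_Security audit=23, EF_Staging deploy=30) = 33; EF_Load testing = 33+12 = 45
Expected project duration μ = 45 weeks. Critical path: Backend dev → Database migration → Code review → Load testing.

Variance along critical path = 7.111 + 5.444 + 2.778 + 0.444 = 15.778; σ = √15.778 = 3.972 weeks.
Z = (47 − 45) / 3.972 = 0.504
P(T ≤ 47) = Φ(0.504) ≈ 0.693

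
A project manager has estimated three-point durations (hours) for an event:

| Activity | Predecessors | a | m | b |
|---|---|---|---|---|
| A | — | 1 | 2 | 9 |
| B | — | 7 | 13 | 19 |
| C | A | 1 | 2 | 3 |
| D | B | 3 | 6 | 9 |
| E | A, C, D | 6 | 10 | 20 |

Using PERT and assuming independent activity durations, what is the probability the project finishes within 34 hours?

te_A = (1 + 4·2 + 9)/6 = 18/6 = 3; σ²_A = ((9−1)/6)² = 1.778
te_B = (7 + 4·13 + 19)/6 = 78/6 = 13; σ²_B = ((19−7)/6)² = 4.000
te_C = (1 + 4·2 + 3)/6 = 12/6 = 2; σ²_C = ((3−1)/6)² = 0.111
te_D = (3 + 4·6 + 9)/6 = 36/6 = 6; σ²_D = ((9−3)/6)² = 1.000
te_E = (6 + 4·10 + 20)/6 = 66/6 = 11; σ²_E = ((20−6)/6)² = 5.444

Forward pass:
ES_A = 0; EF_A = 3
ES_B = 0; EF_B = 13
ES_C = 3; EF_C = 3+2 = 5
ES_D = 13; EF_D = 13+6 = 19
ES_E = max(EF_A=3, EF_C=5, EF_D=19) = 19; EF_E = 19+11 = 30
Expected project duration μ = 30 hours. Critical path: B → D → E.

Variance along critical path = 4.000 + 1.000 + 5.444 = 10.444; σ = √10.444 = 3.232 hours.
Z = (34 − 30) / 3.232 = 1.238
P(T ≤ 34) = Φ(1.238) ≈ 0.892

0.892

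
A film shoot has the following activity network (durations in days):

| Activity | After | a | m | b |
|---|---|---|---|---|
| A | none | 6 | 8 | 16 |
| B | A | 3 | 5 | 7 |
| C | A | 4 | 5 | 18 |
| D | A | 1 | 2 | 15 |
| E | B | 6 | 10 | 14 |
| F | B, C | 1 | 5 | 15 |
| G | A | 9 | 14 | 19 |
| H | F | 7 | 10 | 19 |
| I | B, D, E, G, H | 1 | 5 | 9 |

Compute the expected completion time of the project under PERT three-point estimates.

38 days

te_A = (6 + 4·8 + 16)/6 = 54/6 = 9
te_B = (3 + 4·5 + 7)/6 = 30/6 = 5
te_C = (4 + 4·5 + 18)/6 = 42/6 = 7
te_D = (1 + 4·2 + 15)/6 = 24/6 = 4
te_E = (6 + 4·10 + 14)/6 = 60/6 = 10
te_F = (1 + 4·5 + 15)/6 = 36/6 = 6
te_G = (9 + 4·14 + 19)/6 = 84/6 = 14
te_H = (7 + 4·10 + 19)/6 = 66/6 = 11
te_I = (1 + 4·5 + 9)/6 = 30/6 = 5

Forward pass:
ES_A = 0; EF_A = 9
ES_B = 9; EF_B = 9+5 = 14
ES_C = 9; EF_C = 9+7 = 16
ES_D = 9; EF_D = 9+4 = 13
ES_E = 14; EF_E = 14+10 = 24
ES_F = max(EF_B=14, EF_C=16) = 16; EF_F = 16+6 = 22
ES_G = 9; EF_G = 9+14 = 23
ES_H = 22; EF_H = 22+11 = 33
ES_I = max(EF_B=14, EF_D=13, EF_E=24, EF_G=23, EF_H=33) = 33; EF_I = 33+5 = 38
Expected project duration μ = 38 days. Critical path: A → C → F → H → I.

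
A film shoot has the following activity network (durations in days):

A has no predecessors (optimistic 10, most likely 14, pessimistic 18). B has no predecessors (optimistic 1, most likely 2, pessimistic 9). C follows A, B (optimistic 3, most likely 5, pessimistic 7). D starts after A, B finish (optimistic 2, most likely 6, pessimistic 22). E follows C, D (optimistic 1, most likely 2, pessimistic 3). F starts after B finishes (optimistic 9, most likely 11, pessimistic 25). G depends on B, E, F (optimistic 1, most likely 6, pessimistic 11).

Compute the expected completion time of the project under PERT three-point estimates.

30 days

te_A = (10 + 4·14 + 18)/6 = 84/6 = 14
te_B = (1 + 4·2 + 9)/6 = 18/6 = 3
te_C = (3 + 4·5 + 7)/6 = 30/6 = 5
te_D = (2 + 4·6 + 22)/6 = 48/6 = 8
te_E = (1 + 4·2 + 3)/6 = 12/6 = 2
te_F = (9 + 4·11 + 25)/6 = 78/6 = 13
te_G = (1 + 4·6 + 11)/6 = 36/6 = 6

Forward pass:
ES_A = 0; EF_A = 14
ES_B = 0; EF_B = 3
ES_C = max(EF_A=14, EF_B=3) = 14; EF_C = 14+5 = 19
ES_D = max(EF_A=14, EF_B=3) = 14; EF_D = 14+8 = 22
ES_E = max(EF_C=19, EF_D=22) = 22; EF_E = 22+2 = 24
ES_F = 3; EF_F = 3+13 = 16
ES_G = max(EF_B=3, EF_E=24, EF_F=16) = 24; EF_G = 24+6 = 30
Expected project duration μ = 30 days. Critical path: A → D → E → G.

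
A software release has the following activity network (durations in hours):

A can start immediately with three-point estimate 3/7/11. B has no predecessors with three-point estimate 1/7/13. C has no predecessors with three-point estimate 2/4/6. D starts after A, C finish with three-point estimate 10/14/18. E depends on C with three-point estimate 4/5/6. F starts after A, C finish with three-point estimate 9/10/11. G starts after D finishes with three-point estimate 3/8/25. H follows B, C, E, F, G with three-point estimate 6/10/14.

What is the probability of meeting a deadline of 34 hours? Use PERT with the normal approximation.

te_A = (3 + 4·7 + 11)/6 = 42/6 = 7; σ²_A = ((11−3)/6)² = 1.778
te_B = (1 + 4·7 + 13)/6 = 42/6 = 7; σ²_B = ((13−1)/6)² = 4.000
te_C = (2 + 4·4 + 6)/6 = 24/6 = 4; σ²_C = ((6−2)/6)² = 0.444
te_D = (10 + 4·14 + 18)/6 = 84/6 = 14; σ²_D = ((18−10)/6)² = 1.778
te_E = (4 + 4·5 + 6)/6 = 30/6 = 5; σ²_E = ((6−4)/6)² = 0.111
te_F = (9 + 4·10 + 11)/6 = 60/6 = 10; σ²_F = ((11−9)/6)² = 0.111
te_G = (3 + 4·8 + 25)/6 = 60/6 = 10; σ²_G = ((25−3)/6)² = 13.444
te_H = (6 + 4·10 + 14)/6 = 60/6 = 10; σ²_H = ((14−6)/6)² = 1.778

Forward pass:
ES_A = 0; EF_A = 7
ES_B = 0; EF_B = 7
ES_C = 0; EF_C = 4
ES_D = max(EF_A=7, EF_C=4) = 7; EF_D = 7+14 = 21
ES_E = 4; EF_E = 4+5 = 9
ES_F = max(EF_A=7, EF_C=4) = 7; EF_F = 7+10 = 17
ES_G = 21; EF_G = 21+10 = 31
ES_H = max(EF_B=7, EF_C=4, EF_E=9, EF_F=17, EF_G=31) = 31; EF_H = 31+10 = 41
Expected project duration μ = 41 hours. Critical path: A → D → G → H.

Variance along critical path = 1.778 + 1.778 + 13.444 + 1.778 = 18.778; σ = √18.778 = 4.333 hours.
Z = (34 − 41) / 4.333 = -1.615
P(T ≤ 34) = Φ(-1.615) ≈ 0.053

0.053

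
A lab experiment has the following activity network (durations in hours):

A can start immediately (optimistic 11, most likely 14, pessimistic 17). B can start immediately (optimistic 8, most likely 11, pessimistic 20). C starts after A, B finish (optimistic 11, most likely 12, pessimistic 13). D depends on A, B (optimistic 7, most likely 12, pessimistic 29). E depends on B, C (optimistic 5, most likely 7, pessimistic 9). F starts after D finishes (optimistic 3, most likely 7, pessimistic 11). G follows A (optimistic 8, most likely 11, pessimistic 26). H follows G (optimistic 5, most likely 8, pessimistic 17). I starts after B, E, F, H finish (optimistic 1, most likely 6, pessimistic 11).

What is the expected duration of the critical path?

42 hours

te_A = (11 + 4·14 + 17)/6 = 84/6 = 14
te_B = (8 + 4·11 + 20)/6 = 72/6 = 12
te_C = (11 + 4·12 + 13)/6 = 72/6 = 12
te_D = (7 + 4·12 + 29)/6 = 84/6 = 14
te_E = (5 + 4·7 + 9)/6 = 42/6 = 7
te_F = (3 + 4·7 + 11)/6 = 42/6 = 7
te_G = (8 + 4·11 + 26)/6 = 78/6 = 13
te_H = (5 + 4·8 + 17)/6 = 54/6 = 9
te_I = (1 + 4·6 + 11)/6 = 36/6 = 6

Forward pass:
ES_A = 0; EF_A = 14
ES_B = 0; EF_B = 12
ES_C = max(EF_A=14, EF_B=12) = 14; EF_C = 14+12 = 26
ES_D = max(EF_A=14, EF_B=12) = 14; EF_D = 14+14 = 28
ES_E = max(EF_B=12, EF_C=26) = 26; EF_E = 26+7 = 33
ES_F = 28; EF_F = 28+7 = 35
ES_G = 14; EF_G = 14+13 = 27
ES_H = 27; EF_H = 27+9 = 36
ES_I = max(EF_B=12, EF_E=33, EF_F=35, EF_H=36) = 36; EF_I = 36+6 = 42
Expected project duration μ = 42 hours. Critical path: A → G → H → I.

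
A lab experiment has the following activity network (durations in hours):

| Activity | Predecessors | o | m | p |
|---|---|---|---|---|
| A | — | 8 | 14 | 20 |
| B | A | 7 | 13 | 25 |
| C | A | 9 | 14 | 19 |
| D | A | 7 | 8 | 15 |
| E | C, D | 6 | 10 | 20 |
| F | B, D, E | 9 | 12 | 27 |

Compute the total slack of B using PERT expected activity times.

11 hours

te_A = (8 + 4·14 + 20)/6 = 84/6 = 14
te_B = (7 + 4·13 + 25)/6 = 84/6 = 14
te_C = (9 + 4·14 + 19)/6 = 84/6 = 14
te_D = (7 + 4·8 + 15)/6 = 54/6 = 9
te_E = (6 + 4·10 + 20)/6 = 66/6 = 11
te_F = (9 + 4·12 + 27)/6 = 84/6 = 14

Forward pass:
ES_A = 0; EF_A = 14
ES_B = 14; EF_B = 14+14 = 28
ES_C = 14; EF_C = 14+14 = 28
ES_D = 14; EF_D = 14+9 = 23
ES_E = max(EF_C=28, EF_D=23) = 28; EF_E = 28+11 = 39
ES_F = max(EF_B=28, EF_D=23, EF_E=39) = 39; EF_F = 39+14 = 53
Expected project duration μ = 53 hours. Critical path: A → C → E → F.

Backward pass:
LF_F = 53; LS_F = 53−14 = 39
LF_E = LS_F = 39; LS_E = 39−11 = 28
LF_D = min(LS_E=28, LS_F=39) = 28; LS_D = 28−9 = 19
LF_C = LS_E = 28; LS_C = 28−14 = 14
LF_B = LS_F = 39; LS_B = 39−14 = 25
LF_A = min(LS_B=25, LS_C=14, LS_D=19) = 14; LS_A = 14−14 = 0
Slack_B = LS_B − ES_B = 25 − 14 = 11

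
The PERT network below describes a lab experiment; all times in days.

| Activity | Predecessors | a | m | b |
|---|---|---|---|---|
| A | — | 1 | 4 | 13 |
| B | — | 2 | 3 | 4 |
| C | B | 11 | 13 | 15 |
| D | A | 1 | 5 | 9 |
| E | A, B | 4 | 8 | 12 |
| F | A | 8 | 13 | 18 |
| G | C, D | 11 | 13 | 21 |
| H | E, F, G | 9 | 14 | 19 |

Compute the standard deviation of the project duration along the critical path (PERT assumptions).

2.47 days

te_A = (1 + 4·4 + 13)/6 = 30/6 = 5; σ²_A = ((13−1)/6)² = 4.000
te_B = (2 + 4·3 + 4)/6 = 18/6 = 3; σ²_B = ((4−2)/6)² = 0.111
te_C = (11 + 4·13 + 15)/6 = 78/6 = 13; σ²_C = ((15−11)/6)² = 0.444
te_D = (1 + 4·5 + 9)/6 = 30/6 = 5; σ²_D = ((9−1)/6)² = 1.778
te_E = (4 + 4·8 + 12)/6 = 48/6 = 8; σ²_E = ((12−4)/6)² = 1.778
te_F = (8 + 4·13 + 18)/6 = 78/6 = 13; σ²_F = ((18−8)/6)² = 2.778
te_G = (11 + 4·13 + 21)/6 = 84/6 = 14; σ²_G = ((21−11)/6)² = 2.778
te_H = (9 + 4·14 + 19)/6 = 84/6 = 14; σ²_H = ((19−9)/6)² = 2.778

Forward pass:
ES_A = 0; EF_A = 5
ES_B = 0; EF_B = 3
ES_C = 3; EF_C = 3+13 = 16
ES_D = 5; EF_D = 5+5 = 10
ES_E = max(EF_A=5, EF_B=3) = 5; EF_E = 5+8 = 13
ES_F = 5; EF_F = 5+13 = 18
ES_G = max(EF_C=16, EF_D=10) = 16; EF_G = 16+14 = 30
ES_H = max(EF_E=13, EF_F=18, EF_G=30) = 30; EF_H = 30+14 = 44
Expected project duration μ = 44 days. Critical path: B → C → G → H.

Variance along critical path = 0.111 + 0.444 + 2.778 + 2.778 = 6.111
σ = √6.111 = 2.472 days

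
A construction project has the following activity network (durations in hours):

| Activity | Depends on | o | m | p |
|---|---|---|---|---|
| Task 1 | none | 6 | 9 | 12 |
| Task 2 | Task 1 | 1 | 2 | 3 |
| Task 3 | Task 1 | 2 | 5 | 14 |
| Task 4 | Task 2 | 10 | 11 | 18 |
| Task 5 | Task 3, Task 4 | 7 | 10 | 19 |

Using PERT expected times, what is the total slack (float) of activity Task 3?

8 hours

te_Task 1 = (6 + 4·9 + 12)/6 = 54/6 = 9
te_Task 2 = (1 + 4·2 + 3)/6 = 12/6 = 2
te_Task 3 = (2 + 4·5 + 14)/6 = 36/6 = 6
te_Task 4 = (10 + 4·11 + 18)/6 = 72/6 = 12
te_Task 5 = (7 + 4·10 + 19)/6 = 66/6 = 11

Forward pass:
ES_Task 1 = 0; EF_Task 1 = 9
ES_Task 2 = 9; EF_Task 2 = 9+2 = 11
ES_Task 3 = 9; EF_Task 3 = 9+6 = 15
ES_Task 4 = 11; EF_Task 4 = 11+12 = 23
ES_Task 5 = max(EF_Task 3=15, EF_Task 4=23) = 23; EF_Task 5 = 23+11 = 34
Expected project duration μ = 34 hours. Critical path: Task 1 → Task 2 → Task 4 → Task 5.

Backward pass:
LF_Task 5 = 34; LS_Task 5 = 34−11 = 23
LF_Task 4 = LS_Task 5 = 23; LS_Task 4 = 23−12 = 11
LF_Task 3 = LS_Task 5 = 23; LS_Task 3 = 23−6 = 17
LF_Task 2 = LS_Task 4 = 11; LS_Task 2 = 11−2 = 9
LF_Task 1 = min(LS_Task 2=9, LS_Task 3=17) = 9; LS_Task 1 = 9−9 = 0
Slack_Task 3 = LS_Task 3 − ES_Task 3 = 17 − 9 = 8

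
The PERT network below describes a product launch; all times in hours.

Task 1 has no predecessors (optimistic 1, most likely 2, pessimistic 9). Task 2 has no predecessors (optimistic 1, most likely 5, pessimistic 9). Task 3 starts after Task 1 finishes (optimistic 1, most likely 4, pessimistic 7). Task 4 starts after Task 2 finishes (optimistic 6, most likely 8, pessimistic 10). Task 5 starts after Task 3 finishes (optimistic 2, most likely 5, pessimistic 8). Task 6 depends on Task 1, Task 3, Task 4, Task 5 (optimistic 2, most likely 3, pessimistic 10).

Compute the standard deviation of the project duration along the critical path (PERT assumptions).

te_Task 1 = (1 + 4·2 + 9)/6 = 18/6 = 3; σ²_Task 1 = ((9−1)/6)² = 1.778
te_Task 2 = (1 + 4·5 + 9)/6 = 30/6 = 5; σ²_Task 2 = ((9−1)/6)² = 1.778
te_Task 3 = (1 + 4·4 + 7)/6 = 24/6 = 4; σ²_Task 3 = ((7−1)/6)² = 1.000
te_Task 4 = (6 + 4·8 + 10)/6 = 48/6 = 8; σ²_Task 4 = ((10−6)/6)² = 0.444
te_Task 5 = (2 + 4·5 + 8)/6 = 30/6 = 5; σ²_Task 5 = ((8−2)/6)² = 1.000
te_Task 6 = (2 + 4·3 + 10)/6 = 24/6 = 4; σ²_Task 6 = ((10−2)/6)² = 1.778

Forward pass:
ES_Task 1 = 0; EF_Task 1 = 3
ES_Task 2 = 0; EF_Task 2 = 5
ES_Task 3 = 3; EF_Task 3 = 3+4 = 7
ES_Task 4 = 5; EF_Task 4 = 5+8 = 13
ES_Task 5 = 7; EF_Task 5 = 7+5 = 12
ES_Task 6 = max(EF_Task 1=3, EF_Task 3=7, EF_Task 4=13, EF_Task 5=12) = 13; EF_Task 6 = 13+4 = 17
Expected project duration μ = 17 hours. Critical path: Task 2 → Task 4 → Task 6.

Variance along critical path = 1.778 + 0.444 + 1.778 = 4.000
σ = √4.000 = 2.000 hours

2.00 hours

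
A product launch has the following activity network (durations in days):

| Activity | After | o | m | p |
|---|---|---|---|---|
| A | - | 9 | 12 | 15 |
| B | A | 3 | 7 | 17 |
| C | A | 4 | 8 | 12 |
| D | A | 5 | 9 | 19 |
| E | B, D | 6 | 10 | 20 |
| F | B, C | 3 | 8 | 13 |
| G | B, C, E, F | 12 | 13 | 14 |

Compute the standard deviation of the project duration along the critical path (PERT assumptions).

te_A = (9 + 4·12 + 15)/6 = 72/6 = 12; σ²_A = ((15−9)/6)² = 1.000
te_B = (3 + 4·7 + 17)/6 = 48/6 = 8; σ²_B = ((17−3)/6)² = 5.444
te_C = (4 + 4·8 + 12)/6 = 48/6 = 8; σ²_C = ((12−4)/6)² = 1.778
te_D = (5 + 4·9 + 19)/6 = 60/6 = 10; σ²_D = ((19−5)/6)² = 5.444
te_E = (6 + 4·10 + 20)/6 = 66/6 = 11; σ²_E = ((20−6)/6)² = 5.444
te_F = (3 + 4·8 + 13)/6 = 48/6 = 8; σ²_F = ((13−3)/6)² = 2.778
te_G = (12 + 4·13 + 14)/6 = 78/6 = 13; σ²_G = ((14−12)/6)² = 0.111

Forward pass:
ES_A = 0; EF_A = 12
ES_B = 12; EF_B = 12+8 = 20
ES_C = 12; EF_C = 12+8 = 20
ES_D = 12; EF_D = 12+10 = 22
ES_E = max(EF_B=20, EF_D=22) = 22; EF_E = 22+11 = 33
ES_F = max(EF_B=20, EF_C=20) = 20; EF_F = 20+8 = 28
ES_G = max(EF_B=20, EF_C=20, EF_E=33, EF_F=28) = 33; EF_G = 33+13 = 46
Expected project duration μ = 46 days. Critical path: A → D → E → G.

Variance along critical path = 1.000 + 5.444 + 5.444 + 0.111 = 12.000
σ = √12.000 = 3.464 days

3.46 days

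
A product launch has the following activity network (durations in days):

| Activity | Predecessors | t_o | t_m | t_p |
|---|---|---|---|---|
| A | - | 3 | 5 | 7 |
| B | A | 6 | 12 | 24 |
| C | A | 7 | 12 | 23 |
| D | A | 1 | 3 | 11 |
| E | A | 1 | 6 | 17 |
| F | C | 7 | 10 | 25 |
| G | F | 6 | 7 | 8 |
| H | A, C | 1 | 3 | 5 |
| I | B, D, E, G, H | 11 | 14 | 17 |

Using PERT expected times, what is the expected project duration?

te_A = (3 + 4·5 + 7)/6 = 30/6 = 5
te_B = (6 + 4·12 + 24)/6 = 78/6 = 13
te_C = (7 + 4·12 + 23)/6 = 78/6 = 13
te_D = (1 + 4·3 + 11)/6 = 24/6 = 4
te_E = (1 + 4·6 + 17)/6 = 42/6 = 7
te_F = (7 + 4·10 + 25)/6 = 72/6 = 12
te_G = (6 + 4·7 + 8)/6 = 42/6 = 7
te_H = (1 + 4·3 + 5)/6 = 18/6 = 3
te_I = (11 + 4·14 + 17)/6 = 84/6 = 14

Forward pass:
ES_A = 0; EF_A = 5
ES_B = 5; EF_B = 5+13 = 18
ES_C = 5; EF_C = 5+13 = 18
ES_D = 5; EF_D = 5+4 = 9
ES_E = 5; EF_E = 5+7 = 12
ES_F = 18; EF_F = 18+12 = 30
ES_G = 30; EF_G = 30+7 = 37
ES_H = max(EF_A=5, EF_C=18) = 18; EF_H = 18+3 = 21
ES_I = max(EF_B=18, EF_D=9, EF_E=12, EF_G=37, EF_H=21) = 37; EF_I = 37+14 = 51
Expected project duration μ = 51 days. Critical path: A → C → F → G → I.

51 days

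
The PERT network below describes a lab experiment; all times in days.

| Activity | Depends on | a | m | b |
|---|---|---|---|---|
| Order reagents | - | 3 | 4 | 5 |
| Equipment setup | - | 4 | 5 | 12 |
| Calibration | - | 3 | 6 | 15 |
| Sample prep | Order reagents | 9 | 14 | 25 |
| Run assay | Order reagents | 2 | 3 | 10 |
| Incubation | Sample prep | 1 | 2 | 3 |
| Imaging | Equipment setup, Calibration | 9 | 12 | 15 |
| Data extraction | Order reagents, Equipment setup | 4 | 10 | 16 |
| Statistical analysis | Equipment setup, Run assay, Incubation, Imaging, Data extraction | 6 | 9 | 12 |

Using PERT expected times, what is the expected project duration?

30 days

te_Order reagents = (3 + 4·4 + 5)/6 = 24/6 = 4
te_Equipment setup = (4 + 4·5 + 12)/6 = 36/6 = 6
te_Calibration = (3 + 4·6 + 15)/6 = 42/6 = 7
te_Sample prep = (9 + 4·14 + 25)/6 = 90/6 = 15
te_Run assay = (2 + 4·3 + 10)/6 = 24/6 = 4
te_Incubation = (1 + 4·2 + 3)/6 = 12/6 = 2
te_Imaging = (9 + 4·12 + 15)/6 = 72/6 = 12
te_Data extraction = (4 + 4·10 + 16)/6 = 60/6 = 10
te_Statistical analysis = (6 + 4·9 + 12)/6 = 54/6 = 9

Forward pass:
ES_Order reagents = 0; EF_Order reagents = 4
ES_Equipment setup = 0; EF_Equipment setup = 6
ES_Calibration = 0; EF_Calibration = 7
ES_Sample prep = 4; EF_Sample prep = 4+15 = 19
ES_Run assay = 4; EF_Run assay = 4+4 = 8
ES_Incubation = 19; EF_Incubation = 19+2 = 21
ES_Imaging = max(EF_Equipment setup=6, EF_Calibration=7) = 7; EF_Imaging = 7+12 = 19
ES_Data extraction = max(EF_Order reagents=4, EF_Equipment setup=6) = 6; EF_Data extraction = 6+10 = 16
ES_Statistical analysis = max(EF_Equipment setup=6, EF_Run assay=8, EF_Incubation=21, EF_Imaging=19, EF_Data extraction=16) = 21; EF_Statistical analysis = 21+9 = 30
Expected project duration μ = 30 days. Critical path: Order reagents → Sample prep → Incubation → Statistical analysis.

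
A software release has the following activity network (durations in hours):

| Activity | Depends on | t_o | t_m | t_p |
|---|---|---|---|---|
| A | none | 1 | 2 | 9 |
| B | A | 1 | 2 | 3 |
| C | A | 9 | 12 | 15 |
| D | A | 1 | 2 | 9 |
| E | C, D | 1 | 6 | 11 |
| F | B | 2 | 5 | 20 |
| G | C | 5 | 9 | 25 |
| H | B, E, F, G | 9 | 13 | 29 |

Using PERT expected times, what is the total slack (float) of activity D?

te_A = (1 + 4·2 + 9)/6 = 18/6 = 3
te_B = (1 + 4·2 + 3)/6 = 12/6 = 2
te_C = (9 + 4·12 + 15)/6 = 72/6 = 12
te_D = (1 + 4·2 + 9)/6 = 18/6 = 3
te_E = (1 + 4·6 + 11)/6 = 36/6 = 6
te_F = (2 + 4·5 + 20)/6 = 42/6 = 7
te_G = (5 + 4·9 + 25)/6 = 66/6 = 11
te_H = (9 + 4·13 + 29)/6 = 90/6 = 15

Forward pass:
ES_A = 0; EF_A = 3
ES_B = 3; EF_B = 3+2 = 5
ES_C = 3; EF_C = 3+12 = 15
ES_D = 3; EF_D = 3+3 = 6
ES_E = max(EF_C=15, EF_D=6) = 15; EF_E = 15+6 = 21
ES_F = 5; EF_F = 5+7 = 12
ES_G = 15; EF_G = 15+11 = 26
ES_H = max(EF_B=5, EF_E=21, EF_F=12, EF_G=26) = 26; EF_H = 26+15 = 41
Expected project duration μ = 41 hours. Critical path: A → C → G → H.

Backward pass:
LF_H = 41; LS_H = 41−15 = 26
LF_G = LS_H = 26; LS_G = 26−11 = 15
LF_F = LS_H = 26; LS_F = 26−7 = 19
LF_E = LS_H = 26; LS_E = 26−6 = 20
LF_D = LS_E = 20; LS_D = 20−3 = 17
LF_C = min(LS_E=20, LS_G=15) = 15; LS_C = 15−12 = 3
LF_B = min(LS_F=19, LS_H=26) = 19; LS_B = 19−2 = 17
LF_A = min(LS_B=17, LS_C=3, LS_D=17) = 3; LS_A = 3−3 = 0
Slack_D = LS_D − ES_D = 17 − 3 = 14

14 hours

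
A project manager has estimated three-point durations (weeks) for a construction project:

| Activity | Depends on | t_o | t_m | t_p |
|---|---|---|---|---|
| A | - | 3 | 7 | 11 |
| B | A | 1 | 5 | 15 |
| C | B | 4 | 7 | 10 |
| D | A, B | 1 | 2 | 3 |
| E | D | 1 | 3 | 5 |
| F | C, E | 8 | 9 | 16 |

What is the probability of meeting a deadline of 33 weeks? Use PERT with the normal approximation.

0.829

te_A = (3 + 4·7 + 11)/6 = 42/6 = 7; σ²_A = ((11−3)/6)² = 1.778
te_B = (1 + 4·5 + 15)/6 = 36/6 = 6; σ²_B = ((15−1)/6)² = 5.444
te_C = (4 + 4·7 + 10)/6 = 42/6 = 7; σ²_C = ((10−4)/6)² = 1.000
te_D = (1 + 4·2 + 3)/6 = 12/6 = 2; σ²_D = ((3−1)/6)² = 0.111
te_E = (1 + 4·3 + 5)/6 = 18/6 = 3; σ²_E = ((5−1)/6)² = 0.444
te_F = (8 + 4·9 + 16)/6 = 60/6 = 10; σ²_F = ((16−8)/6)² = 1.778

Forward pass:
ES_A = 0; EF_A = 7
ES_B = 7; EF_B = 7+6 = 13
ES_C = 13; EF_C = 13+7 = 20
ES_D = max(EF_A=7, EF_B=13) = 13; EF_D = 13+2 = 15
ES_E = 15; EF_E = 15+3 = 18
ES_F = max(EF_C=20, EF_E=18) = 20; EF_F = 20+10 = 30
Expected project duration μ = 30 weeks. Critical path: A → B → C → F.

Variance along critical path = 1.778 + 5.444 + 1.000 + 1.778 = 10.000; σ = √10.000 = 3.162 weeks.
Z = (33 − 30) / 3.162 = 0.949
P(T ≤ 33) = Φ(0.949) ≈ 0.829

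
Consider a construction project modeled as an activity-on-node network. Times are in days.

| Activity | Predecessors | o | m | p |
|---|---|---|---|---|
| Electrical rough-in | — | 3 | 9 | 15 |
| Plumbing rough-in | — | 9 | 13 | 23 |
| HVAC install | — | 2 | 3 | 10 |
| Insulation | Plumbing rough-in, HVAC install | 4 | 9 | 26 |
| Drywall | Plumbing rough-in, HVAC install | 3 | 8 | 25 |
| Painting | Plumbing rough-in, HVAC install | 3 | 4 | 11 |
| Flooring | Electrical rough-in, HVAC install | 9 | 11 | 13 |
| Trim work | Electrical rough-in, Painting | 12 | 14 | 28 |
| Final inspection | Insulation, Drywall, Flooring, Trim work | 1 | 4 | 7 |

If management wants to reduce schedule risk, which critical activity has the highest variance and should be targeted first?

te_Electrical rough-in = (3 + 4·9 + 15)/6 = 54/6 = 9; σ²_Electrical rough-in = ((15−3)/6)² = 4.000
te_Plumbing rough-in = (9 + 4·13 + 23)/6 = 84/6 = 14; σ²_Plumbing rough-in = ((23−9)/6)² = 5.444
te_HVAC install = (2 + 4·3 + 10)/6 = 24/6 = 4; σ²_HVAC install = ((10−2)/6)² = 1.778
te_Insulation = (4 + 4·9 + 26)/6 = 66/6 = 11; σ²_Insulation = ((26−4)/6)² = 13.444
te_Drywall = (3 + 4·8 + 25)/6 = 60/6 = 10; σ²_Drywall = ((25−3)/6)² = 13.444
te_Painting = (3 + 4·4 + 11)/6 = 30/6 = 5; σ²_Painting = ((11−3)/6)² = 1.778
te_Flooring = (9 + 4·11 + 13)/6 = 66/6 = 11; σ²_Flooring = ((13−9)/6)² = 0.444
te_Trim work = (12 + 4·14 + 28)/6 = 96/6 = 16; σ²_Trim work = ((28−12)/6)² = 7.111
te_Final inspection = (1 + 4·4 + 7)/6 = 24/6 = 4; σ²_Final inspection = ((7−1)/6)² = 1.000

Forward pass:
ES_Electrical rough-in = 0; EF_Electrical rough-in = 9
ES_Plumbing rough-in = 0; EF_Plumbing rough-in = 14
ES_HVAC install = 0; EF_HVAC install = 4
ES_Insulation = max(EF_Plumbing rough-in=14, EF_HVAC install=4) = 14; EF_Insulation = 14+11 = 25
ES_Drywall = max(EF_Plumbing rough-in=14, EF_HVAC install=4) = 14; EF_Drywall = 14+10 = 24
ES_Painting = max(EF_Plumbing rough-in=14, EF_HVAC install=4) = 14; EF_Painting = 14+5 = 19
ES_Flooring = max(EF_Electrical rough-in=9, EF_HVAC install=4) = 9; EF_Flooring = 9+11 = 20
ES_Trim work = max(EF_Electrical rough-in=9, EF_Painting=19) = 19; EF_Trim work = 19+16 = 35
ES_Final inspection = max(EF_Insulation=25, EF_Drywall=24, EF_Flooring=20, EF_Trim work=35) = 35; EF_Final inspection = 35+4 = 39
Expected project duration μ = 39 days. Critical path: Plumbing rough-in → Painting → Trim work → Final inspection.

Variances on critical path: σ²_Plumbing rough-in=5.444, σ²_Painting=1.778, σ²_Trim work=7.111, σ²_Final inspection=1.000.
Largest is σ²_Trim work = 7.111.

Trim work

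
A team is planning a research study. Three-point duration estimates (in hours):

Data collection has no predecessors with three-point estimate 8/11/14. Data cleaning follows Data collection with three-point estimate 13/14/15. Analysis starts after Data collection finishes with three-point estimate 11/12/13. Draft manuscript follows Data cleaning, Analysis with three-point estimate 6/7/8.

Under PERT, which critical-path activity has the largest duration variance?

te_Data collection = (8 + 4·11 + 14)/6 = 66/6 = 11; σ²_Data collection = ((14−8)/6)² = 1.000
te_Data cleaning = (13 + 4·14 + 15)/6 = 84/6 = 14; σ²_Data cleaning = ((15−13)/6)² = 0.111
te_Analysis = (11 + 4·12 + 13)/6 = 72/6 = 12; σ²_Analysis = ((13−11)/6)² = 0.111
te_Draft manuscript = (6 + 4·7 + 8)/6 = 42/6 = 7; σ²_Draft manuscript = ((8−6)/6)² = 0.111

Forward pass:
ES_Data collection = 0; EF_Data collection = 11
ES_Data cleaning = 11; EF_Data cleaning = 11+14 = 25
ES_Analysis = 11; EF_Analysis = 11+12 = 23
ES_Draft manuscript = max(EF_Data cleaning=25, EF_Analysis=23) = 25; EF_Draft manuscript = 25+7 = 32
Expected project duration μ = 32 hours. Critical path: Data collection → Data cleaning → Draft manuscript.

Variances on critical path: σ²_Data collection=1.000, σ²_Data cleaning=0.111, σ²_Draft manuscript=0.111.
Largest is σ²_Data collection = 1.000.

Data collection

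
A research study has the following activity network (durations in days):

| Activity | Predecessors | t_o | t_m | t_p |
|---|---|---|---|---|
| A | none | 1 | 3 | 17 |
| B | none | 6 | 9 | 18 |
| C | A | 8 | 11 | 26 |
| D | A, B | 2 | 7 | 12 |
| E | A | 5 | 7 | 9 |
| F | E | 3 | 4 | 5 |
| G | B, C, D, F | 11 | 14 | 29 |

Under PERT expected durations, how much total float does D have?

te_A = (1 + 4·3 + 17)/6 = 30/6 = 5
te_B = (6 + 4·9 + 18)/6 = 60/6 = 10
te_C = (8 + 4·11 + 26)/6 = 78/6 = 13
te_D = (2 + 4·7 + 12)/6 = 42/6 = 7
te_E = (5 + 4·7 + 9)/6 = 42/6 = 7
te_F = (3 + 4·4 + 5)/6 = 24/6 = 4
te_G = (11 + 4·14 + 29)/6 = 96/6 = 16

Forward pass:
ES_A = 0; EF_A = 5
ES_B = 0; EF_B = 10
ES_C = 5; EF_C = 5+13 = 18
ES_D = max(EF_A=5, EF_B=10) = 10; EF_D = 10+7 = 17
ES_E = 5; EF_E = 5+7 = 12
ES_F = 12; EF_F = 12+4 = 16
ES_G = max(EF_B=10, EF_C=18, EF_D=17, EF_F=16) = 18; EF_G = 18+16 = 34
Expected project duration μ = 34 days. Critical path: A → C → G.

Backward pass:
LF_G = 34; LS_G = 34−16 = 18
LF_F = LS_G = 18; LS_F = 18−4 = 14
LF_E = LS_F = 14; LS_E = 14−7 = 7
LF_D = LS_G = 18; LS_D = 18−7 = 11
LF_C = LS_G = 18; LS_C = 18−13 = 5
LF_B = min(LS_D=11, LS_G=18) = 11; LS_B = 11−10 = 1
LF_A = min(LS_C=5, LS_D=11, LS_E=7) = 5; LS_A = 5−5 = 0
Slack_D = LS_D − ES_D = 11 − 10 = 1

1 days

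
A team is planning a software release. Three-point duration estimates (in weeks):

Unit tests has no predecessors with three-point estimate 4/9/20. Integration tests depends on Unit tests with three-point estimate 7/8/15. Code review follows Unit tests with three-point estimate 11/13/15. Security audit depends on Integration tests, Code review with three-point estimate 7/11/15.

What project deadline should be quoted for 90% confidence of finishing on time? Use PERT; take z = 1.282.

37.9 weeks

te_Unit tests = (4 + 4·9 + 20)/6 = 60/6 = 10; σ²_Unit tests = ((20−4)/6)² = 7.111
te_Integration tests = (7 + 4·8 + 15)/6 = 54/6 = 9; σ²_Integration tests = ((15−7)/6)² = 1.778
te_Code review = (11 + 4·13 + 15)/6 = 78/6 = 13; σ²_Code review = ((15−11)/6)² = 0.444
te_Security audit = (7 + 4·11 + 15)/6 = 66/6 = 11; σ²_Security audit = ((15−7)/6)² = 1.778

Forward pass:
ES_Unit tests = 0; EF_Unit tests = 10
ES_Integration tests = 10; EF_Integration tests = 10+9 = 19
ES_Code review = 10; EF_Code review = 10+13 = 23
ES_Security audit = max(EF_Integration tests=19, EF_Code review=23) = 23; EF_Security audit = 23+11 = 34
Expected project duration μ = 34 weeks. Critical path: Unit tests → Code review → Security audit.

Variance along critical path = 7.111 + 0.444 + 1.778 = 9.333; σ = 3.055 weeks.
D = μ + z·σ = 34 + 1.282·3.055 = 37.9 weeks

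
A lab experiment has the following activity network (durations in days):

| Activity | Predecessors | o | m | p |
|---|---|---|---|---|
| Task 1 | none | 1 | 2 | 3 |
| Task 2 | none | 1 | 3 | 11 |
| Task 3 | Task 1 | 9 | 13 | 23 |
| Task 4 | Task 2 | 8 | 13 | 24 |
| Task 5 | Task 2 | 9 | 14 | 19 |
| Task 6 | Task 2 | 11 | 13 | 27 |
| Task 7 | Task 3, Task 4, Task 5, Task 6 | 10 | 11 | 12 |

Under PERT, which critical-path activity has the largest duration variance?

te_Task 1 = (1 + 4·2 + 3)/6 = 12/6 = 2; σ²_Task 1 = ((3−1)/6)² = 0.111
te_Task 2 = (1 + 4·3 + 11)/6 = 24/6 = 4; σ²_Task 2 = ((11−1)/6)² = 2.778
te_Task 3 = (9 + 4·13 + 23)/6 = 84/6 = 14; σ²_Task 3 = ((23−9)/6)² = 5.444
te_Task 4 = (8 + 4·13 + 24)/6 = 84/6 = 14; σ²_Task 4 = ((24−8)/6)² = 7.111
te_Task 5 = (9 + 4·14 + 19)/6 = 84/6 = 14; σ²_Task 5 = ((19−9)/6)² = 2.778
te_Task 6 = (11 + 4·13 + 27)/6 = 90/6 = 15; σ²_Task 6 = ((27−11)/6)² = 7.111
te_Task 7 = (10 + 4·11 + 12)/6 = 66/6 = 11; σ²_Task 7 = ((12−10)/6)² = 0.111

Forward pass:
ES_Task 1 = 0; EF_Task 1 = 2
ES_Task 2 = 0; EF_Task 2 = 4
ES_Task 3 = 2; EF_Task 3 = 2+14 = 16
ES_Task 4 = 4; EF_Task 4 = 4+14 = 18
ES_Task 5 = 4; EF_Task 5 = 4+14 = 18
ES_Task 6 = 4; EF_Task 6 = 4+15 = 19
ES_Task 7 = max(EF_Task 3=16, EF_Task 4=18, EF_Task 5=18, EF_Task 6=19) = 19; EF_Task 7 = 19+11 = 30
Expected project duration μ = 30 days. Critical path: Task 2 → Task 6 → Task 7.

Variances on critical path: σ²_Task 2=2.778, σ²_Task 6=7.111, σ²_Task 7=0.111.
Largest is σ²_Task 6 = 7.111.

Task 6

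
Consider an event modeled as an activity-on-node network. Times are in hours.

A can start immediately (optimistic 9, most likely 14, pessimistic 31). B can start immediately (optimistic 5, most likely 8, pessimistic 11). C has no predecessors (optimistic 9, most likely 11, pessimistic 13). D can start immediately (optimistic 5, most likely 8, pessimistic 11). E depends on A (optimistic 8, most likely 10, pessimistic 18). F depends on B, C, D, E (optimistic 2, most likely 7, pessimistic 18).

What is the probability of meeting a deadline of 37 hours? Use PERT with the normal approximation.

te_A = (9 + 4·14 + 31)/6 = 96/6 = 16; σ²_A = ((31−9)/6)² = 13.444
te_B = (5 + 4·8 + 11)/6 = 48/6 = 8; σ²_B = ((11−5)/6)² = 1.000
te_C = (9 + 4·11 + 13)/6 = 66/6 = 11; σ²_C = ((13−9)/6)² = 0.444
te_D = (5 + 4·8 + 11)/6 = 48/6 = 8; σ²_D = ((11−5)/6)² = 1.000
te_E = (8 + 4·10 + 18)/6 = 66/6 = 11; σ²_E = ((18−8)/6)² = 2.778
te_F = (2 + 4·7 + 18)/6 = 48/6 = 8; σ²_F = ((18−2)/6)² = 7.111

Forward pass:
ES_A = 0; EF_A = 16
ES_B = 0; EF_B = 8
ES_C = 0; EF_C = 11
ES_D = 0; EF_D = 8
ES_E = 16; EF_E = 16+11 = 27
ES_F = max(EF_B=8, EF_C=11, EF_D=8, EF_E=27) = 27; EF_F = 27+8 = 35
Expected project duration μ = 35 hours. Critical path: A → E → F.

Variance along critical path = 13.444 + 2.778 + 7.111 = 23.333; σ = √23.333 = 4.830 hours.
Z = (37 − 35) / 4.830 = 0.414
P(T ≤ 37) = Φ(0.414) ≈ 0.661

0.661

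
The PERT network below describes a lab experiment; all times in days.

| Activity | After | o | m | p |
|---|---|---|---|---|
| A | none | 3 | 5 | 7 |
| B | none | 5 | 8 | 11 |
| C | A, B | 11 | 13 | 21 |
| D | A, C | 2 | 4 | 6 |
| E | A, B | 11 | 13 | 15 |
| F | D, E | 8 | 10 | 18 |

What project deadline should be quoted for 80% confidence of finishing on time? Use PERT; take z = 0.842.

39.2 days

te_A = (3 + 4·5 + 7)/6 = 30/6 = 5; σ²_A = ((7−3)/6)² = 0.444
te_B = (5 + 4·8 + 11)/6 = 48/6 = 8; σ²_B = ((11−5)/6)² = 1.000
te_C = (11 + 4·13 + 21)/6 = 84/6 = 14; σ²_C = ((21−11)/6)² = 2.778
te_D = (2 + 4·4 + 6)/6 = 24/6 = 4; σ²_D = ((6−2)/6)² = 0.444
te_E = (11 + 4·13 + 15)/6 = 78/6 = 13; σ²_E = ((15−11)/6)² = 0.444
te_F = (8 + 4·10 + 18)/6 = 66/6 = 11; σ²_F = ((18−8)/6)² = 2.778

Forward pass:
ES_A = 0; EF_A = 5
ES_B = 0; EF_B = 8
ES_C = max(EF_A=5, EF_B=8) = 8; EF_C = 8+14 = 22
ES_D = max(EF_A=5, EF_C=22) = 22; EF_D = 22+4 = 26
ES_E = max(EF_A=5, EF_B=8) = 8; EF_E = 8+13 = 21
ES_F = max(EF_D=26, EF_E=21) = 26; EF_F = 26+11 = 37
Expected project duration μ = 37 days. Critical path: B → C → D → F.

Variance along critical path = 1.000 + 2.778 + 0.444 + 2.778 = 7.000; σ = 2.646 days.
D = μ + z·σ = 37 + 0.842·2.646 = 39.2 days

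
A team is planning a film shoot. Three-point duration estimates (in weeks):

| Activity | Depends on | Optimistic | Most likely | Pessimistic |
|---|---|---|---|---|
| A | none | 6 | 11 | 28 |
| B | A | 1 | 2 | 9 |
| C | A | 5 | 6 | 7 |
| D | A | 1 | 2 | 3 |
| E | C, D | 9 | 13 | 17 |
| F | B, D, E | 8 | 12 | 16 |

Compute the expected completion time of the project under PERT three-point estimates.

44 weeks

te_A = (6 + 4·11 + 28)/6 = 78/6 = 13
te_B = (1 + 4·2 + 9)/6 = 18/6 = 3
te_C = (5 + 4·6 + 7)/6 = 36/6 = 6
te_D = (1 + 4·2 + 3)/6 = 12/6 = 2
te_E = (9 + 4·13 + 17)/6 = 78/6 = 13
te_F = (8 + 4·12 + 16)/6 = 72/6 = 12

Forward pass:
ES_A = 0; EF_A = 13
ES_B = 13; EF_B = 13+3 = 16
ES_C = 13; EF_C = 13+6 = 19
ES_D = 13; EF_D = 13+2 = 15
ES_E = max(EF_C=19, EF_D=15) = 19; EF_E = 19+13 = 32
ES_F = max(EF_B=16, EF_D=15, EF_E=32) = 32; EF_F = 32+12 = 44
Expected project duration μ = 44 weeks. Critical path: A → C → E → F.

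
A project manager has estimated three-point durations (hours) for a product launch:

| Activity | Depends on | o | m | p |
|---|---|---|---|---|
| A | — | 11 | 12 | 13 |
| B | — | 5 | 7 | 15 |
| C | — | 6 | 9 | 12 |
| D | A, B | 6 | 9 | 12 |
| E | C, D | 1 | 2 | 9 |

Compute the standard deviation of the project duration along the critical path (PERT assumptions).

te_A = (11 + 4·12 + 13)/6 = 72/6 = 12; σ²_A = ((13−11)/6)² = 0.111
te_B = (5 + 4·7 + 15)/6 = 48/6 = 8; σ²_B = ((15−5)/6)² = 2.778
te_C = (6 + 4·9 + 12)/6 = 54/6 = 9; σ²_C = ((12−6)/6)² = 1.000
te_D = (6 + 4·9 + 12)/6 = 54/6 = 9; σ²_D = ((12−6)/6)² = 1.000
te_E = (1 + 4·2 + 9)/6 = 18/6 = 3; σ²_E = ((9−1)/6)² = 1.778

Forward pass:
ES_A = 0; EF_A = 12
ES_B = 0; EF_B = 8
ES_C = 0; EF_C = 9
ES_D = max(EF_A=12, EF_B=8) = 12; EF_D = 12+9 = 21
ES_E = max(EF_C=9, EF_D=21) = 21; EF_E = 21+3 = 24
Expected project duration μ = 24 hours. Critical path: A → D → E.

Variance along critical path = 0.111 + 1.000 + 1.778 = 2.889
σ = √2.889 = 1.700 hours

1.70 hours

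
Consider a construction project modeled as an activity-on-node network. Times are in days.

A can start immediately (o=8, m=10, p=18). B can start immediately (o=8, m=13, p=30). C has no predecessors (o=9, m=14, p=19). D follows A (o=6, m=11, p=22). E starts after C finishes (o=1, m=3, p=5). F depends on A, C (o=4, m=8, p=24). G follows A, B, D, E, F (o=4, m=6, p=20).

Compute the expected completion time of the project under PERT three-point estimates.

te_A = (8 + 4·10 + 18)/6 = 66/6 = 11
te_B = (8 + 4·13 + 30)/6 = 90/6 = 15
te_C = (9 + 4·14 + 19)/6 = 84/6 = 14
te_D = (6 + 4·11 + 22)/6 = 72/6 = 12
te_E = (1 + 4·3 + 5)/6 = 18/6 = 3
te_F = (4 + 4·8 + 24)/6 = 60/6 = 10
te_G = (4 + 4·6 + 20)/6 = 48/6 = 8

Forward pass:
ES_A = 0; EF_A = 11
ES_B = 0; EF_B = 15
ES_C = 0; EF_C = 14
ES_D = 11; EF_D = 11+12 = 23
ES_E = 14; EF_E = 14+3 = 17
ES_F = max(EF_A=11, EF_C=14) = 14; EF_F = 14+10 = 24
ES_G = max(EF_A=11, EF_B=15, EF_D=23, EF_E=17, EF_F=24) = 24; EF_G = 24+8 = 32
Expected project duration μ = 32 days. Critical path: C → F → G.

32 days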